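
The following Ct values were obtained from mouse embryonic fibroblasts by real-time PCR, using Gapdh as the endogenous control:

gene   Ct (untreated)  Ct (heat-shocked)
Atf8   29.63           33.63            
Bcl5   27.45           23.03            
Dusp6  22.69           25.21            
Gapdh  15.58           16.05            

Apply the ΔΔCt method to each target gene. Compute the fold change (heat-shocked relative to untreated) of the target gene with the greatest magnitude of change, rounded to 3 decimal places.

Atf8: ΔΔCt = (33.63−16.05) − (29.63−15.58) = 17.58 − 14.05 = 3.53; fold change = 2^-3.53 = 0.087
Bcl5: ΔΔCt = (23.03−16.05) − (27.45−15.58) = 6.98 − 11.87 = -4.89; fold change = 2^4.89 = 29.651
Dusp6: ΔΔCt = (25.21−16.05) − (22.69−15.58) = 9.16 − 7.11 = 2.05; fold change = 2^-2.05 = 0.241
Bcl5 has the largest |ΔΔCt| = 4.89.

29.651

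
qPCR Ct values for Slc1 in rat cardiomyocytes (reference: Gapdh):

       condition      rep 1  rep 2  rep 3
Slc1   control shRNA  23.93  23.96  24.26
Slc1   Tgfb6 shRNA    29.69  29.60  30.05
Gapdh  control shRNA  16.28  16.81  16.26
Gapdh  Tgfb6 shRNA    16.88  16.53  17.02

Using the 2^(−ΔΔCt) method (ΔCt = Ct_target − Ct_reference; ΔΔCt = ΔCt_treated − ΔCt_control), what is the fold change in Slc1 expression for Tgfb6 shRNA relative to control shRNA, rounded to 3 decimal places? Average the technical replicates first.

0.024

Mean Ct: Slc1 control shRNA 24.050; Slc1 Tgfb6 shRNA 29.780; Gapdh control shRNA 16.450; Gapdh Tgfb6 shRNA 16.810
ΔCt(control shRNA) = 24.050 − 16.450 = 7.600
ΔCt(Tgfb6 shRNA) = 29.780 − 16.810 = 12.970
ΔΔCt = 12.970 − 7.600 = 5.370
Fold change = 2^(−5.370) = 0.0242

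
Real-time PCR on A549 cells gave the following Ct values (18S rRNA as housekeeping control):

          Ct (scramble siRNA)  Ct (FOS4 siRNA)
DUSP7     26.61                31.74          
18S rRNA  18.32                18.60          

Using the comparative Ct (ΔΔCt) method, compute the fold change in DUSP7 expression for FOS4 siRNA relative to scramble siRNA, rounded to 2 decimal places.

0.03

ΔCt(scramble siRNA) = 26.610 − 18.320 = 8.290
ΔCt(FOS4 siRNA) = 31.740 − 18.600 = 13.140
ΔΔCt = 13.140 − 8.290 = 4.850
Fold change = 2^(−4.850) = 0.035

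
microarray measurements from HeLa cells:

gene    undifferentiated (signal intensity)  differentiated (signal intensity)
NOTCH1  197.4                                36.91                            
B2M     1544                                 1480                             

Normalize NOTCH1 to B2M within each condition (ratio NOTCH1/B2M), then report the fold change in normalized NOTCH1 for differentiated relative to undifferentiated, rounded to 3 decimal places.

0.195

NOTCH1/B2M (undifferentiated) = 197.4 / 1544 = 0.12785
NOTCH1/B2M (differentiated) = 36.91 / 1480 = 0.024939
Fold change = 0.024939 / 0.12785 = 0.1951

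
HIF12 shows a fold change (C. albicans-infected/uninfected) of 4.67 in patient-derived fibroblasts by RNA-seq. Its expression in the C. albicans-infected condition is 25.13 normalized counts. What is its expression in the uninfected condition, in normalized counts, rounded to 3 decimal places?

5.381

uninfected expression = 25.13 / 4.67 = 5.381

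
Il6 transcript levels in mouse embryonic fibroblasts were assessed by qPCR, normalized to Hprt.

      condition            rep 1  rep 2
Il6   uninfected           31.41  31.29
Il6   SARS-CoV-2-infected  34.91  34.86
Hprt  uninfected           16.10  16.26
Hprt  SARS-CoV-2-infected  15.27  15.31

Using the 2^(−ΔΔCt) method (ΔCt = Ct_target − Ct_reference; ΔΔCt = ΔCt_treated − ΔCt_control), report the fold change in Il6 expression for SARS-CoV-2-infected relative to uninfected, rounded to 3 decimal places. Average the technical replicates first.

Mean Ct: Il6 uninfected 31.350; Il6 SARS-CoV-2-infected 34.885; Hprt uninfected 16.180; Hprt SARS-CoV-2-infected 15.290
ΔCt(uninfected) = 31.350 − 16.180 = 15.170
ΔCt(SARS-CoV-2-infected) = 34.885 − 15.290 = 19.595
ΔΔCt = 19.595 − 15.170 = 4.425
Fold change = 2^(−4.425) = 0.0466

0.047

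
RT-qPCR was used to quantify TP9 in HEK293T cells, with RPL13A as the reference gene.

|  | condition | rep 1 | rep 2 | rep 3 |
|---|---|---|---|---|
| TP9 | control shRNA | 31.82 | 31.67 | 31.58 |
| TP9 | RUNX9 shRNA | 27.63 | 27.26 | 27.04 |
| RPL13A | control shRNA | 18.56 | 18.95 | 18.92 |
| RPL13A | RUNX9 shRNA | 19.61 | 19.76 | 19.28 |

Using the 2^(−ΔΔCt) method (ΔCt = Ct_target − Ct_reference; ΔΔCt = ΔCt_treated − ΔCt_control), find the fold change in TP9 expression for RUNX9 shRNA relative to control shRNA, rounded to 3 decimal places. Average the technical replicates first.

34.776

Mean Ct: TP9 control shRNA 31.690; TP9 RUNX9 shRNA 27.310; RPL13A control shRNA 18.810; RPL13A RUNX9 shRNA 19.550
ΔCt(control shRNA) = 31.690 − 18.810 = 12.880
ΔCt(RUNX9 shRNA) = 27.310 − 19.550 = 7.760
ΔΔCt = 7.760 − 12.880 = -5.120
Fold change = 2^(−(-5.120)) = 2^5.120 = 34.7755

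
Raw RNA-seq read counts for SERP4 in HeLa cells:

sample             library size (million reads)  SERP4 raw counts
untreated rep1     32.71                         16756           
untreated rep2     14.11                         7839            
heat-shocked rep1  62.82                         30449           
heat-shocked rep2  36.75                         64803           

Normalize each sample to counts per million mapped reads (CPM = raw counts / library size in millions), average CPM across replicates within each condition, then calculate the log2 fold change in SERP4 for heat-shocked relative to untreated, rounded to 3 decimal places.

1.074

CPM(untreated rep1) = 16756 / 32.71 = 512.2592
CPM(untreated rep2) = 7839 / 14.11 = 555.5634
CPM(heat-shocked rep1) = 30449 / 62.82 = 484.7023
CPM(heat-shocked rep2) = 64803 / 36.75 = 1763.3469
mean CPM(untreated) = 533.9113; mean CPM(heat-shocked) = 1124.0246
Fold change = 1124.0246 / 533.9113 = 2.10526
log2(2.10526) = 1.0740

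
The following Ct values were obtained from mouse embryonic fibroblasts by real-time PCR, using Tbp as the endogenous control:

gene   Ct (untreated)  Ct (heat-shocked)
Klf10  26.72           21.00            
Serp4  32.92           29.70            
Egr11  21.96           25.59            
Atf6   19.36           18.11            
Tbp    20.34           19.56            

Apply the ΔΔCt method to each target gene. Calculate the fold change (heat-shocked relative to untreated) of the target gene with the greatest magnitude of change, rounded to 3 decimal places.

Klf10: ΔΔCt = (21.00−19.56) − (26.72−20.34) = 1.44 − 6.38 = -4.94; fold change = 2^4.94 = 30.696
Serp4: ΔΔCt = (29.70−19.56) − (32.92−20.34) = 10.14 − 12.58 = -2.44; fold change = 2^2.44 = 5.426
Egr11: ΔΔCt = (25.59−19.56) − (21.96−20.34) = 6.03 − 1.62 = 4.41; fold change = 2^-4.41 = 0.047
Atf6: ΔΔCt = (18.11−19.56) − (19.36−20.34) = -1.45 − (-0.98) = -0.47; fold change = 2^0.47 = 1.385
Klf10 has the largest |ΔΔCt| = 4.94.

30.696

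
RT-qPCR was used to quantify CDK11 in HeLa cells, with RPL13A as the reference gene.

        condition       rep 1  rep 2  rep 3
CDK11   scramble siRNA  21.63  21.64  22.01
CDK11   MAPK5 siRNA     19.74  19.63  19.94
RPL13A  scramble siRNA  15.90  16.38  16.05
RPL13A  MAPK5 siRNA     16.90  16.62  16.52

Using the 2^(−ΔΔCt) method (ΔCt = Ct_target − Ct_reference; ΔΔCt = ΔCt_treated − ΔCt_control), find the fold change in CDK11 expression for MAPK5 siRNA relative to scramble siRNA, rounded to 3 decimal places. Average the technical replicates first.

5.897

Mean Ct: CDK11 scramble siRNA 21.760; CDK11 MAPK5 siRNA 19.770; RPL13A scramble siRNA 16.110; RPL13A MAPK5 siRNA 16.680
ΔCt(scramble siRNA) = 21.760 − 16.110 = 5.650
ΔCt(MAPK5 siRNA) = 19.770 − 16.680 = 3.090
ΔΔCt = 3.090 − 5.650 = -2.560
Fold change = 2^(−(-2.560)) = 2^2.560 = 5.8971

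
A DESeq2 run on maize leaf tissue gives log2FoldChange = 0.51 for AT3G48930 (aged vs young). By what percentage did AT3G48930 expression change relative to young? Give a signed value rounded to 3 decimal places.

42.405%

Fold change = 2^(0.51) = 1.4241
Percent change = (FC − 1) × 100% = (1.4241 − 1) × 100 = 42.405%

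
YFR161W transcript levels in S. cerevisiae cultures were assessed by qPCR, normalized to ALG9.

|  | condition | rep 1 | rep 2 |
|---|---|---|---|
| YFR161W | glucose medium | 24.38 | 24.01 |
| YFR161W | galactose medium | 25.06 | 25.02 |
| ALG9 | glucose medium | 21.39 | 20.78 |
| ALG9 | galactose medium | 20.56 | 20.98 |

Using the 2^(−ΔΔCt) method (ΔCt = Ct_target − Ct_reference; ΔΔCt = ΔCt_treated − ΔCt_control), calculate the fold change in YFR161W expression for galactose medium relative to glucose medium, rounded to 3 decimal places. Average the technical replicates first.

0.448

Mean Ct: YFR161W glucose medium 24.195; YFR161W galactose medium 25.040; ALG9 glucose medium 21.085; ALG9 galactose medium 20.770
ΔCt(glucose medium) = 24.195 − 21.085 = 3.110
ΔCt(galactose medium) = 25.040 − 20.770 = 4.270
ΔΔCt = 4.270 − 3.110 = 1.160
Fold change = 2^(−1.160) = 0.4475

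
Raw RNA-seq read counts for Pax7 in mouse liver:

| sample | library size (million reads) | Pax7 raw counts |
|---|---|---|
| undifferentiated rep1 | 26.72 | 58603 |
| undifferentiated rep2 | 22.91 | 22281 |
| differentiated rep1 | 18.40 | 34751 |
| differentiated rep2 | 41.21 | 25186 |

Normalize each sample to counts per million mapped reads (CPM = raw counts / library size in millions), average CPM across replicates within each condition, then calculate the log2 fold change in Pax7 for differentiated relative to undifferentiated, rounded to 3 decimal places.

-0.341

CPM(undifferentiated rep1) = 58603 / 26.72 = 2193.2260
CPM(undifferentiated rep2) = 22281 / 22.91 = 972.5447
CPM(differentiated rep1) = 34751 / 18.40 = 1888.6413
CPM(differentiated rep2) = 25186 / 41.21 = 611.1623
mean CPM(undifferentiated) = 1582.8854; mean CPM(differentiated) = 1249.9018
Fold change = 1249.9018 / 1582.8854 = 0.78964
log2(0.78964) = -0.3407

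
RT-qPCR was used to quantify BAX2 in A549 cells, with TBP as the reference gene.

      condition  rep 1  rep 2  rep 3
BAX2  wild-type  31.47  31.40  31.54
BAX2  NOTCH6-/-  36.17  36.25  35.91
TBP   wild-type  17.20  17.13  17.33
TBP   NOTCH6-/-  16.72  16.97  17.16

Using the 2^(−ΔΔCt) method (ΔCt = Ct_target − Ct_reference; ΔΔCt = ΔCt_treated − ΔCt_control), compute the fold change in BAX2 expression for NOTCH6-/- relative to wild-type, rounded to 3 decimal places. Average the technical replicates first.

Mean Ct: BAX2 wild-type 31.470; BAX2 NOTCH6-/- 36.110; TBP wild-type 17.220; TBP NOTCH6-/- 16.950
ΔCt(wild-type) = 31.470 − 17.220 = 14.250
ΔCt(NOTCH6-/-) = 36.110 − 16.950 = 19.160
ΔΔCt = 19.160 − 14.250 = 4.910
Fold change = 2^(−4.910) = 0.0333

0.033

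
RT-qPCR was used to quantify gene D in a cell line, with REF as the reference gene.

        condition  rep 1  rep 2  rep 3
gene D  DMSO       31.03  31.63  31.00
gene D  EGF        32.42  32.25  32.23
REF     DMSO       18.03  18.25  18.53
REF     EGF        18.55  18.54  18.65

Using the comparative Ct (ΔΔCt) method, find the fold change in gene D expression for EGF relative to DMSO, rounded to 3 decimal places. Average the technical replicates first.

Mean Ct: gene D DMSO 31.220; gene D EGF 32.300; REF DMSO 18.270; REF EGF 18.580
ΔCt(DMSO) = 31.220 − 18.270 = 12.950
ΔCt(EGF) = 32.300 − 18.580 = 13.720
ΔΔCt = 13.720 − 12.950 = 0.770
Fold change = 2^(−0.770) = 0.5864

0.586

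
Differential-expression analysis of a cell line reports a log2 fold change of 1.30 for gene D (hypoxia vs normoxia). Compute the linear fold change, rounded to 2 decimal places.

2.46

Fold change = 2^(1.30) = 2.462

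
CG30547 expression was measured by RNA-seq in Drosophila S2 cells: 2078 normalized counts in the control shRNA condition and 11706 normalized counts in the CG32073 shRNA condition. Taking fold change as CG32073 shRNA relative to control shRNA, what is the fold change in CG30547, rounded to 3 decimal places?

5.633

Fold change = 11706 / 2078 = 5.6333
CG30547 is upregulated.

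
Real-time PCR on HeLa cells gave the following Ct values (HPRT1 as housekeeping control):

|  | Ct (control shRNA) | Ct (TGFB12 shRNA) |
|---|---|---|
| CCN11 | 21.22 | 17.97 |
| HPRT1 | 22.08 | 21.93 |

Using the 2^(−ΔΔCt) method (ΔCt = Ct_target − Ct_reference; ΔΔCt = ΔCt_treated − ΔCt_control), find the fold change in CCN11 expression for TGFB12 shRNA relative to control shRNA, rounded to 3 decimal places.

8.574

ΔCt(control shRNA) = 21.220 − 22.080 = -0.860
ΔCt(TGFB12 shRNA) = 17.970 − 21.930 = -3.960
ΔΔCt = -3.960 − (-0.860) = -3.100
Fold change = 2^(−(-3.100)) = 2^3.100 = 8.5742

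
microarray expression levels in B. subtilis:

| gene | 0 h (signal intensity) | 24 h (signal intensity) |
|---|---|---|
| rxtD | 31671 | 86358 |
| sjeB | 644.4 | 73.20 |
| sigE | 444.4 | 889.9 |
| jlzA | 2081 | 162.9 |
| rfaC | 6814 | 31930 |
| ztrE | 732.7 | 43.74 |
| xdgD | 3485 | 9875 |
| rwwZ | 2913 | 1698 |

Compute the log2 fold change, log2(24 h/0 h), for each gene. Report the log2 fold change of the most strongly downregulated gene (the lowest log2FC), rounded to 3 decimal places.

-4.066

log2(86358/31671) = 1.447  (rxtD)
log2(73.20/644.4) = -3.138  (sjeB)
log2(889.9/444.4) = 1.002  (sigE)
log2(162.9/2081) = -3.675  (jlzA)
log2(31930/6814) = 2.228  (rfaC)
log2(43.74/732.7) = -4.066  (ztrE)
log2(9875/3485) = 1.503  (xdgD)
log2(1698/2913) = -0.779  (rwwZ)
ztrE is most strongly downregulated.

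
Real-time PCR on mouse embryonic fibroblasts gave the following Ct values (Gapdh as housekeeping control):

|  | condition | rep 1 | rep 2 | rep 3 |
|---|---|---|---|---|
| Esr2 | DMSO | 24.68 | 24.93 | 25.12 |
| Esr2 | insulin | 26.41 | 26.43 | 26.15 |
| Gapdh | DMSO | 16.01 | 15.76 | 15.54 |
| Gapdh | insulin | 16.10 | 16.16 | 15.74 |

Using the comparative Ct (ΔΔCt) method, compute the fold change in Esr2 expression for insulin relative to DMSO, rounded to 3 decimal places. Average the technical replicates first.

0.438

Mean Ct: Esr2 DMSO 24.910; Esr2 insulin 26.330; Gapdh DMSO 15.770; Gapdh insulin 16.000
ΔCt(DMSO) = 24.910 − 15.770 = 9.140
ΔCt(insulin) = 26.330 − 16.000 = 10.330
ΔΔCt = 10.330 − 9.140 = 1.190
Fold change = 2^(−1.190) = 0.4383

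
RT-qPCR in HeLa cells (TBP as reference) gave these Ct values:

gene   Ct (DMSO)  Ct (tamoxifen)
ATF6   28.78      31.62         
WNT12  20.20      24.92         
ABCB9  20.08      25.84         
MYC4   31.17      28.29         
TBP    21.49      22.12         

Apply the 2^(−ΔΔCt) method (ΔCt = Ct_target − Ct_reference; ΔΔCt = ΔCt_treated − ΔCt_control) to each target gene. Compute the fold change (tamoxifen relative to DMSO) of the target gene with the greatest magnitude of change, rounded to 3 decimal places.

ATF6: ΔΔCt = (31.62−22.12) − (28.78−21.49) = 9.50 − 7.29 = 2.21; fold change = 2^-2.21 = 0.216
WNT12: ΔΔCt = (24.92−22.12) − (20.20−21.49) = 2.80 − (-1.29) = 4.09; fold change = 2^-4.09 = 0.059
ABCB9: ΔΔCt = (25.84−22.12) − (20.08−21.49) = 3.72 − (-1.41) = 5.13; fold change = 2^-5.13 = 0.029
MYC4: ΔΔCt = (28.29−22.12) − (31.17−21.49) = 6.17 − 9.68 = -3.51; fold change = 2^3.51 = 11.392
ABCB9 has the largest |ΔΔCt| = 5.13.

0.029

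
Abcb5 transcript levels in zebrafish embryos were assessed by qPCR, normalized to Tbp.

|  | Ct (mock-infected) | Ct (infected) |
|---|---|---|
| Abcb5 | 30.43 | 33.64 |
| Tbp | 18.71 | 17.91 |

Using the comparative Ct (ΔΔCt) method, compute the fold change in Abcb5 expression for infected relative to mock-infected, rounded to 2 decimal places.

0.06

ΔCt(mock-infected) = 30.430 − 18.710 = 11.720
ΔCt(infected) = 33.640 − 17.910 = 15.730
ΔΔCt = 15.730 − 11.720 = 4.010
Fold change = 2^(−4.010) = 0.062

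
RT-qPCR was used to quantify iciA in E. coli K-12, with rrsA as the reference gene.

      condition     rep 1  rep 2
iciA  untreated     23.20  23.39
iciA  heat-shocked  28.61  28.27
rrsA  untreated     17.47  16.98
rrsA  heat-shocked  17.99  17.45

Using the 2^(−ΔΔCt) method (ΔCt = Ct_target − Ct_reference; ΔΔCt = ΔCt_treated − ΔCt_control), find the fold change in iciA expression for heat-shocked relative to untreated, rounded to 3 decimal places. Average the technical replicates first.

0.040

Mean Ct: iciA untreated 23.295; iciA heat-shocked 28.440; rrsA untreated 17.225; rrsA heat-shocked 17.720
ΔCt(untreated) = 23.295 − 17.225 = 6.070
ΔCt(heat-shocked) = 28.440 − 17.720 = 10.720
ΔΔCt = 10.720 − 6.070 = 4.650
Fold change = 2^(−4.650) = 0.0398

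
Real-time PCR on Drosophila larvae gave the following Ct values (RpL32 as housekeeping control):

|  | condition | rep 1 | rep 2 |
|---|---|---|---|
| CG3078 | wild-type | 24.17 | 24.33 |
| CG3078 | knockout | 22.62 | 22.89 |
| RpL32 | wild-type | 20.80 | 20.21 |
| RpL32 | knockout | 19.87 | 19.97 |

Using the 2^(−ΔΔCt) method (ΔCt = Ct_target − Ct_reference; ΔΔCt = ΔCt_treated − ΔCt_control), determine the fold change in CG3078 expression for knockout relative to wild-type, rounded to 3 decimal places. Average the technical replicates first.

Mean Ct: CG3078 wild-type 24.250; CG3078 knockout 22.755; RpL32 wild-type 20.505; RpL32 knockout 19.920
ΔCt(wild-type) = 24.250 − 20.505 = 3.745
ΔCt(knockout) = 22.755 − 19.920 = 2.835
ΔΔCt = 2.835 − 3.745 = -0.910
Fold change = 2^(−(-0.910)) = 2^0.910 = 1.8790

1.879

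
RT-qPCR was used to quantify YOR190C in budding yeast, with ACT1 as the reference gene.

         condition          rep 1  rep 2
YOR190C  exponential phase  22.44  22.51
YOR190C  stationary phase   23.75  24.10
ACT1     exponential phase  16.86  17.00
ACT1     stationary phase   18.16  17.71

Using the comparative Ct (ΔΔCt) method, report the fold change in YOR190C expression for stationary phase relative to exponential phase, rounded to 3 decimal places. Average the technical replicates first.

Mean Ct: YOR190C exponential phase 22.475; YOR190C stationary phase 23.925; ACT1 exponential phase 16.930; ACT1 stationary phase 17.935
ΔCt(exponential phase) = 22.475 − 16.930 = 5.545
ΔCt(stationary phase) = 23.925 − 17.935 = 5.990
ΔΔCt = 5.990 − 5.545 = 0.445
Fold change = 2^(−0.445) = 0.7346

0.735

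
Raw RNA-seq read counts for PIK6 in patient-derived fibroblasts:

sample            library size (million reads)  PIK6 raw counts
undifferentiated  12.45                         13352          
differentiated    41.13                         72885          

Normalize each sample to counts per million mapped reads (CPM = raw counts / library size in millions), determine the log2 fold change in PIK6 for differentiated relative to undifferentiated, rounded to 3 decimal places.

CPM(undifferentiated) = 13352 / 12.45 = 1072.4498
CPM(differentiated) = 72885 / 41.13 = 1772.0642
Fold change = 1772.0642 / 1072.4498 = 1.65235
log2(1.65235) = 0.7245

0.725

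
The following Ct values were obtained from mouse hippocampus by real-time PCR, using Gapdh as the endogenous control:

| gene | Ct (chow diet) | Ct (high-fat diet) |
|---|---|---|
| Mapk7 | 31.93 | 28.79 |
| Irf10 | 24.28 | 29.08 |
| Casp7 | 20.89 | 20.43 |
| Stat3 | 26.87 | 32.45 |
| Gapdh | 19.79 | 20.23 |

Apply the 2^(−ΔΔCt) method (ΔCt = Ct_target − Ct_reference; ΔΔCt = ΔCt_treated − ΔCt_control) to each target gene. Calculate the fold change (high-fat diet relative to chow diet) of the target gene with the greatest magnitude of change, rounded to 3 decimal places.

0.028

Mapk7: ΔΔCt = (28.79−20.23) − (31.93−19.79) = 8.56 − 12.14 = -3.58; fold change = 2^3.58 = 11.959
Irf10: ΔΔCt = (29.08−20.23) − (24.28−19.79) = 8.85 − 4.49 = 4.36; fold change = 2^-4.36 = 0.049
Casp7: ΔΔCt = (20.43−20.23) − (20.89−19.79) = 0.20 − 1.10 = -0.90; fold change = 2^0.90 = 1.866
Stat3: ΔΔCt = (32.45−20.23) − (26.87−19.79) = 12.22 − 7.08 = 5.14; fold change = 2^-5.14 = 0.028
Stat3 has the largest |ΔΔCt| = 5.14.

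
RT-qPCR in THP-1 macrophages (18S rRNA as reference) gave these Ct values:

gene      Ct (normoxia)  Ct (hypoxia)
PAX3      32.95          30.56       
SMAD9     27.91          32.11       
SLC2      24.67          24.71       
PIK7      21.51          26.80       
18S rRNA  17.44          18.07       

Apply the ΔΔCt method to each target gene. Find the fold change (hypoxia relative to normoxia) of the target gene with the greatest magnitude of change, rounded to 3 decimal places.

0.040

PAX3: ΔΔCt = (30.56−18.07) − (32.95−17.44) = 12.49 − 15.51 = -3.02; fold change = 2^3.02 = 8.112
SMAD9: ΔΔCt = (32.11−18.07) − (27.91−17.44) = 14.04 − 10.47 = 3.57; fold change = 2^-3.57 = 0.084
SLC2: ΔΔCt = (24.71−18.07) − (24.67−17.44) = 6.64 − 7.23 = -0.59; fold change = 2^0.59 = 1.505
PIK7: ΔΔCt = (26.80−18.07) − (21.51−17.44) = 8.73 − 4.07 = 4.66; fold change = 2^-4.66 = 0.040
PIK7 has the largest |ΔΔCt| = 4.66.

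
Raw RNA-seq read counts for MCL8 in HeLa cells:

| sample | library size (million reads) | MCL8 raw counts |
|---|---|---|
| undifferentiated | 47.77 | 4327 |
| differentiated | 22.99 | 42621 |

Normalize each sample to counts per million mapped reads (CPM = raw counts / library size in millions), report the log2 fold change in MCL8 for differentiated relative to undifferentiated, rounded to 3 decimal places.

4.355

CPM(undifferentiated) = 4327 / 47.77 = 90.5799
CPM(differentiated) = 42621 / 22.99 = 1853.8930
Fold change = 1853.8930 / 90.5799 = 20.46694
log2(20.46694) = 4.3552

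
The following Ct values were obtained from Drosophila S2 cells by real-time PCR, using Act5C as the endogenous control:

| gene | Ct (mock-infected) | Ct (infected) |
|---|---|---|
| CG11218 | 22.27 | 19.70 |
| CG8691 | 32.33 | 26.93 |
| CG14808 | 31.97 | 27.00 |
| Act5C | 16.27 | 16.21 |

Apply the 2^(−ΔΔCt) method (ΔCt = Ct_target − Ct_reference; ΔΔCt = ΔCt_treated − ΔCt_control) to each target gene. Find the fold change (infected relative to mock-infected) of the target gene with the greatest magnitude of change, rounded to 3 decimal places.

40.504

CG11218: ΔΔCt = (19.70−16.21) − (22.27−16.27) = 3.49 − 6.00 = -2.51; fold change = 2^2.51 = 5.696
CG8691: ΔΔCt = (26.93−16.21) − (32.33−16.27) = 10.72 − 16.06 = -5.34; fold change = 2^5.34 = 40.504
CG14808: ΔΔCt = (27.00−16.21) − (31.97−16.27) = 10.79 − 15.70 = -4.91; fold change = 2^4.91 = 30.065
CG8691 has the largest |ΔΔCt| = 5.34.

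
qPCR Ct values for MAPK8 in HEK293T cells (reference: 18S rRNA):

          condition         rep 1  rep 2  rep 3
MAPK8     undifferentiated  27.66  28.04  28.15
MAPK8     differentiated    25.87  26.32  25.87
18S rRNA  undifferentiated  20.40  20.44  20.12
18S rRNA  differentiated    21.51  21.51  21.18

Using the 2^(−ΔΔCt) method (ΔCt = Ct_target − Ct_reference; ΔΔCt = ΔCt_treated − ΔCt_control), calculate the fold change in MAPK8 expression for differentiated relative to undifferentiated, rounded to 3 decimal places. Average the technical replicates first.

8.056

Mean Ct: MAPK8 undifferentiated 27.950; MAPK8 differentiated 26.020; 18S rRNA undifferentiated 20.320; 18S rRNA differentiated 21.400
ΔCt(undifferentiated) = 27.950 − 20.320 = 7.630
ΔCt(differentiated) = 26.020 − 21.400 = 4.620
ΔΔCt = 4.620 − 7.630 = -3.010
Fold change = 2^(−(-3.010)) = 2^3.010 = 8.0556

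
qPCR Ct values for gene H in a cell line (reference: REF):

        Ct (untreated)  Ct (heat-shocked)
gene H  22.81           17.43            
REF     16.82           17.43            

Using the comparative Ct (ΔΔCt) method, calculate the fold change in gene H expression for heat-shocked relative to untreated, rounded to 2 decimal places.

63.56

ΔCt(untreated) = 22.810 − 16.820 = 5.990
ΔCt(heat-shocked) = 17.430 − 17.430 = 0.000
ΔΔCt = 0.000 − 5.990 = -5.990
Fold change = 2^(−(-5.990)) = 2^5.990 = 63.558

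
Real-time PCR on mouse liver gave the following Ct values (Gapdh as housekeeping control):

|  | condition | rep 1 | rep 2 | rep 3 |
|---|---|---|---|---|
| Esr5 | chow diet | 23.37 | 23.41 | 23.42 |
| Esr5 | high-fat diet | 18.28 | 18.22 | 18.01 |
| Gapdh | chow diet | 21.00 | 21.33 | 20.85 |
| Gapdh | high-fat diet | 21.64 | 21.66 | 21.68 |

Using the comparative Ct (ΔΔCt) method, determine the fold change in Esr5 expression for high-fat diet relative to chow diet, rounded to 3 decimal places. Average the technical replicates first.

Mean Ct: Esr5 chow diet 23.400; Esr5 high-fat diet 18.170; Gapdh chow diet 21.060; Gapdh high-fat diet 21.660
ΔCt(chow diet) = 23.400 − 21.060 = 2.340
ΔCt(high-fat diet) = 18.170 − 21.660 = -3.490
ΔΔCt = -3.490 − 2.340 = -5.830
Fold change = 2^(−(-5.830)) = 2^5.830 = 56.8859

56.886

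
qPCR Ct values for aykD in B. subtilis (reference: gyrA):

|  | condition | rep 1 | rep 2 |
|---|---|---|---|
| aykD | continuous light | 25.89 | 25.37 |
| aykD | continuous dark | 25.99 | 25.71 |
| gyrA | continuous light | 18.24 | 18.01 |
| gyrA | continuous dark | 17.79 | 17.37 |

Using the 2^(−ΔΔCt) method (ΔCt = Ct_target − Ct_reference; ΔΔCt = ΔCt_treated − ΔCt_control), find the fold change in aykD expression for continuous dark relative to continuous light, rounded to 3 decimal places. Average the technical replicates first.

0.588

Mean Ct: aykD continuous light 25.630; aykD continuous dark 25.850; gyrA continuous light 18.125; gyrA continuous dark 17.580
ΔCt(continuous light) = 25.630 − 18.125 = 7.505
ΔCt(continuous dark) = 25.850 − 17.580 = 8.270
ΔΔCt = 8.270 − 7.505 = 0.765
Fold change = 2^(−0.765) = 0.5885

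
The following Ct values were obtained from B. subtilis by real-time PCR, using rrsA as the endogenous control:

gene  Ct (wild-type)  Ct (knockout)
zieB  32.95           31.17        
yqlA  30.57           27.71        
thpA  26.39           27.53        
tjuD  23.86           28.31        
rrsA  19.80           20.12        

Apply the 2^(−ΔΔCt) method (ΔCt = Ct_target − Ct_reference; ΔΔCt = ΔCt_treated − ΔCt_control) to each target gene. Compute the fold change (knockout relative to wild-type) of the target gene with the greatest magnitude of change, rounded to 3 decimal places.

0.057

zieB: ΔΔCt = (31.17−20.12) − (32.95−19.80) = 11.05 − 13.15 = -2.10; fold change = 2^2.10 = 4.287
yqlA: ΔΔCt = (27.71−20.12) − (30.57−19.80) = 7.59 − 10.77 = -3.18; fold change = 2^3.18 = 9.063
thpA: ΔΔCt = (27.53−20.12) − (26.39−19.80) = 7.41 − 6.59 = 0.82; fold change = 2^-0.82 = 0.566
tjuD: ΔΔCt = (28.31−20.12) − (23.86−19.80) = 8.19 − 4.06 = 4.13; fold change = 2^-4.13 = 0.057
tjuD has the largest |ΔΔCt| = 4.13.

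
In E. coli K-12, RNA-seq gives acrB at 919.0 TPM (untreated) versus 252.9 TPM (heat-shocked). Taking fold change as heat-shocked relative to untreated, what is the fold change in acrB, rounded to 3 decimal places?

Fold change = 252.9 / 919.0 = 0.2752
acrB is downregulated.

0.275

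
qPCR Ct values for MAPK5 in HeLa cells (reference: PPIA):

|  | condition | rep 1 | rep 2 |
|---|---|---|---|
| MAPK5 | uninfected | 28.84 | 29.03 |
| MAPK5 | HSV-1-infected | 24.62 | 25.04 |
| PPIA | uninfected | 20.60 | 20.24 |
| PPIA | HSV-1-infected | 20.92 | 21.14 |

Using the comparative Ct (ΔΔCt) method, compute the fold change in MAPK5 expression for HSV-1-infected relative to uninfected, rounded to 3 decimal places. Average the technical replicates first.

26.264

Mean Ct: MAPK5 uninfected 28.935; MAPK5 HSV-1-infected 24.830; PPIA uninfected 20.420; PPIA HSV-1-infected 21.030
ΔCt(uninfected) = 28.935 − 20.420 = 8.515
ΔCt(HSV-1-infected) = 24.830 − 21.030 = 3.800
ΔΔCt = 3.800 − 8.515 = -4.715
Fold change = 2^(−(-4.715)) = 2^4.715 = 26.2637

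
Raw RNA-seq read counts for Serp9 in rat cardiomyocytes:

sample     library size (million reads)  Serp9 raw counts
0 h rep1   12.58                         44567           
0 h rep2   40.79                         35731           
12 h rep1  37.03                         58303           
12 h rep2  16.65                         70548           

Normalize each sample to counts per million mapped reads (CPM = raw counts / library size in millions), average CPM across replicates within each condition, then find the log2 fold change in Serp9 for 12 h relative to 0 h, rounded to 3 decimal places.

0.395

CPM(0 h rep1) = 44567 / 12.58 = 3542.6868
CPM(0 h rep2) = 35731 / 40.79 = 875.9745
CPM(12 h rep1) = 58303 / 37.03 = 1574.4802
CPM(12 h rep2) = 70548 / 16.65 = 4237.1171
mean CPM(0 h) = 2209.3307; mean CPM(12 h) = 2905.7986
Fold change = 2905.7986 / 2209.3307 = 1.31524
log2(1.31524) = 0.3953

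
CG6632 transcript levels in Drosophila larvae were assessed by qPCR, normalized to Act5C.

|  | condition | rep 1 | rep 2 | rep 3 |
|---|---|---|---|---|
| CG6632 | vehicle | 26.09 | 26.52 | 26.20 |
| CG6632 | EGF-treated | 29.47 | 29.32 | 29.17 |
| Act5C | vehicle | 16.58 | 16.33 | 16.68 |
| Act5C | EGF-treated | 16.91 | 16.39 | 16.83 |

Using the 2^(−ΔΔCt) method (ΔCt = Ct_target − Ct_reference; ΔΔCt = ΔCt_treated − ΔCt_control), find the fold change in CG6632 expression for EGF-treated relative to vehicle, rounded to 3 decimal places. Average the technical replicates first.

Mean Ct: CG6632 vehicle 26.270; CG6632 EGF-treated 29.320; Act5C vehicle 16.530; Act5C EGF-treated 16.710
ΔCt(vehicle) = 26.270 − 16.530 = 9.740
ΔCt(EGF-treated) = 29.320 − 16.710 = 12.610
ΔΔCt = 12.610 − 9.740 = 2.870
Fold change = 2^(−2.870) = 0.1368

0.137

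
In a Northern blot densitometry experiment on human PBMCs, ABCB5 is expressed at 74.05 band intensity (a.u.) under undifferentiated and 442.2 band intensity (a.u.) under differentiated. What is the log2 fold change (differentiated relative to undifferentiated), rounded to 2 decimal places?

Fold change = 442.2 / 74.05 = 5.9716
log2(5.9716) = 2.578

2.58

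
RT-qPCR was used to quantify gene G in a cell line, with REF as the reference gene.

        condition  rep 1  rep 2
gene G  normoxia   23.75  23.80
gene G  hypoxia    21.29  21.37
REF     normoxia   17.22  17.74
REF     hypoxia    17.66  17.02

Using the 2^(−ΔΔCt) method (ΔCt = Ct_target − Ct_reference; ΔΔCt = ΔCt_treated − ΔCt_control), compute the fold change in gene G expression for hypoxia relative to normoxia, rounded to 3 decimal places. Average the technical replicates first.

Mean Ct: gene G normoxia 23.775; gene G hypoxia 21.330; REF normoxia 17.480; REF hypoxia 17.340
ΔCt(normoxia) = 23.775 − 17.480 = 6.295
ΔCt(hypoxia) = 21.330 − 17.340 = 3.990
ΔΔCt = 3.990 − 6.295 = -2.305
Fold change = 2^(−(-2.305)) = 2^2.305 = 4.9417

4.942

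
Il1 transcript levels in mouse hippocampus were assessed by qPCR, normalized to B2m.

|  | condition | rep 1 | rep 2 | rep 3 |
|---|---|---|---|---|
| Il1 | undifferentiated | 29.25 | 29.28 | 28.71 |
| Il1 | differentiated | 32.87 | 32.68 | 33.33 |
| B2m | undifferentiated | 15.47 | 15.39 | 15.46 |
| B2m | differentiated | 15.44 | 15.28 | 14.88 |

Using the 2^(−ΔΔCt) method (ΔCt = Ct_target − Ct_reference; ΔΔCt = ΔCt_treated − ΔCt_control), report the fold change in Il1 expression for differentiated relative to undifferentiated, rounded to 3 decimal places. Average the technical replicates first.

0.058

Mean Ct: Il1 undifferentiated 29.080; Il1 differentiated 32.960; B2m undifferentiated 15.440; B2m differentiated 15.200
ΔCt(undifferentiated) = 29.080 − 15.440 = 13.640
ΔCt(differentiated) = 32.960 − 15.200 = 17.760
ΔΔCt = 17.760 − 13.640 = 4.120
Fold change = 2^(−4.120) = 0.0575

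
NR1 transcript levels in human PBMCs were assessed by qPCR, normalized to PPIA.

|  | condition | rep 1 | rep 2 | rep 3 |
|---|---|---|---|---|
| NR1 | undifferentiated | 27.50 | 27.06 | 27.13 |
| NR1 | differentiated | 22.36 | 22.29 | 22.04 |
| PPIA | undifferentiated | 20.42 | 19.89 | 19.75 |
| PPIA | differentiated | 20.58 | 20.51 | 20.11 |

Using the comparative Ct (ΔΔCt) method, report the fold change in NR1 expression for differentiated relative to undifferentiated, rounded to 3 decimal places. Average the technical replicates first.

Mean Ct: NR1 undifferentiated 27.230; NR1 differentiated 22.230; PPIA undifferentiated 20.020; PPIA differentiated 20.400
ΔCt(undifferentiated) = 27.230 − 20.020 = 7.210
ΔCt(differentiated) = 22.230 − 20.400 = 1.830
ΔΔCt = 1.830 − 7.210 = -5.380
Fold change = 2^(−(-5.380)) = 2^5.380 = 41.6429

41.643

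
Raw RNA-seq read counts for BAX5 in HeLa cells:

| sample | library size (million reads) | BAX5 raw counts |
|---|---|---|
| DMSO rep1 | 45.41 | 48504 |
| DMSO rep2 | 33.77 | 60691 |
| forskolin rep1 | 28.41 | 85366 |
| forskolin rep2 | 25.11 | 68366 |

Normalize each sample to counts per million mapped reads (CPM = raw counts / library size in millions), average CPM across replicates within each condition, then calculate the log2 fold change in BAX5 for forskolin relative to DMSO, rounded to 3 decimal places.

0.999

CPM(DMSO rep1) = 48504 / 45.41 = 1068.1348
CPM(DMSO rep2) = 60691 / 33.77 = 1797.1869
CPM(forskolin rep1) = 85366 / 28.41 = 3004.7870
CPM(forskolin rep2) = 68366 / 25.11 = 2722.6603
mean CPM(DMSO) = 1432.6608; mean CPM(forskolin) = 2863.7237
Fold change = 2863.7237 / 1432.6608 = 1.99888
log2(1.99888) = 0.9992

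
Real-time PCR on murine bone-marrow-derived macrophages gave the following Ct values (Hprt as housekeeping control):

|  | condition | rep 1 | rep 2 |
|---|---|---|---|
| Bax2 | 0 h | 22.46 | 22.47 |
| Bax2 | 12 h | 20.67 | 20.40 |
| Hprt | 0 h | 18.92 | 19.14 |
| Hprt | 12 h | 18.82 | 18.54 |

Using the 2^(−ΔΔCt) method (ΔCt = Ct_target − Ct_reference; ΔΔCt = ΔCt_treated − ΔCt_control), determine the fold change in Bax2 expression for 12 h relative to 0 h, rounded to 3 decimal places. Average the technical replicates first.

2.990

Mean Ct: Bax2 0 h 22.465; Bax2 12 h 20.535; Hprt 0 h 19.030; Hprt 12 h 18.680
ΔCt(0 h) = 22.465 − 19.030 = 3.435
ΔCt(12 h) = 20.535 − 18.680 = 1.855
ΔΔCt = 1.855 − 3.435 = -1.580
Fold change = 2^(−(-1.580)) = 2^1.580 = 2.9897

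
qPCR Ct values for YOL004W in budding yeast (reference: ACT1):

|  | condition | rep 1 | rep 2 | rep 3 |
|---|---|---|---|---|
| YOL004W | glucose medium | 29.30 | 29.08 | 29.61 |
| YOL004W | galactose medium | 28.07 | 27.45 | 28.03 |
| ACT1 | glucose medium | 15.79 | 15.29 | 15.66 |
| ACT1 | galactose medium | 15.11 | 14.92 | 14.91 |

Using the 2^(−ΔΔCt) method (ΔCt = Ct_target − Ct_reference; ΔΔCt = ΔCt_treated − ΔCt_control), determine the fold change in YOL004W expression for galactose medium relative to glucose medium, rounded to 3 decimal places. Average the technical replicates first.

Mean Ct: YOL004W glucose medium 29.330; YOL004W galactose medium 27.850; ACT1 glucose medium 15.580; ACT1 galactose medium 14.980
ΔCt(glucose medium) = 29.330 − 15.580 = 13.750
ΔCt(galactose medium) = 27.850 − 14.980 = 12.870
ΔΔCt = 12.870 − 13.750 = -0.880
Fold change = 2^(−(-0.880)) = 2^0.880 = 1.8404

1.840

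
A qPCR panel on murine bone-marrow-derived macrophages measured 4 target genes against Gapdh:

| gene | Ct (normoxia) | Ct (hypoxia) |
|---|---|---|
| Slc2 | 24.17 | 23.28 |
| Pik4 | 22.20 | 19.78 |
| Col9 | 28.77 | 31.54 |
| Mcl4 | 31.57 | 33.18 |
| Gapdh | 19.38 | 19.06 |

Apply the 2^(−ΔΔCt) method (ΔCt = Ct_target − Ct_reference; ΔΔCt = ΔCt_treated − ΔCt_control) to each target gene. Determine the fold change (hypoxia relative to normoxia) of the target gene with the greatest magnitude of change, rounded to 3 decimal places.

0.117

Slc2: ΔΔCt = (23.28−19.06) − (24.17−19.38) = 4.22 − 4.79 = -0.57; fold change = 2^0.57 = 1.485
Pik4: ΔΔCt = (19.78−19.06) − (22.20−19.38) = 0.72 − 2.82 = -2.10; fold change = 2^2.10 = 4.287
Col9: ΔΔCt = (31.54−19.06) − (28.77−19.38) = 12.48 − 9.39 = 3.09; fold change = 2^-3.09 = 0.117
Mcl4: ΔΔCt = (33.18−19.06) − (31.57−19.38) = 14.12 − 12.19 = 1.93; fold change = 2^-1.93 = 0.262
Col9 has the largest |ΔΔCt| = 3.09.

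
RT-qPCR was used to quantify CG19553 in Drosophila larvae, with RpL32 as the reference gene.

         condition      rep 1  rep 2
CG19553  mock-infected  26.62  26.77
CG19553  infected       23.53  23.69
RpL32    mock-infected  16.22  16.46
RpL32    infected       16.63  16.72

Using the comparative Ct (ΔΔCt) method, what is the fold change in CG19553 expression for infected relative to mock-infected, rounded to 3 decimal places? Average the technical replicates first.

10.703

Mean Ct: CG19553 mock-infected 26.695; CG19553 infected 23.610; RpL32 mock-infected 16.340; RpL32 infected 16.675
ΔCt(mock-infected) = 26.695 − 16.340 = 10.355
ΔCt(infected) = 23.610 − 16.675 = 6.935
ΔΔCt = 6.935 − 10.355 = -3.420
Fold change = 2^(−(-3.420)) = 2^3.420 = 10.7034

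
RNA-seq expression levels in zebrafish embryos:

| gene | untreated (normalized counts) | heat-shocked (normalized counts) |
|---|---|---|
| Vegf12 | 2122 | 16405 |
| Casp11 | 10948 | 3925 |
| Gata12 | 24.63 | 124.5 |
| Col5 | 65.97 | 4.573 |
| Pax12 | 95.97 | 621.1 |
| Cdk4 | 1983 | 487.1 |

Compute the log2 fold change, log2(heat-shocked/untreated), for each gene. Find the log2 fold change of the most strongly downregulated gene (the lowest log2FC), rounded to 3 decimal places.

-3.851

log2(16405/2122) = 2.951  (Vegf12)
log2(3925/10948) = -1.480  (Casp11)
log2(124.5/24.63) = 2.338  (Gata12)
log2(4.573/65.97) = -3.851  (Col5)
log2(621.1/95.97) = 2.694  (Pax12)
log2(487.1/1983) = -2.025  (Cdk4)
Col5 is most strongly downregulated.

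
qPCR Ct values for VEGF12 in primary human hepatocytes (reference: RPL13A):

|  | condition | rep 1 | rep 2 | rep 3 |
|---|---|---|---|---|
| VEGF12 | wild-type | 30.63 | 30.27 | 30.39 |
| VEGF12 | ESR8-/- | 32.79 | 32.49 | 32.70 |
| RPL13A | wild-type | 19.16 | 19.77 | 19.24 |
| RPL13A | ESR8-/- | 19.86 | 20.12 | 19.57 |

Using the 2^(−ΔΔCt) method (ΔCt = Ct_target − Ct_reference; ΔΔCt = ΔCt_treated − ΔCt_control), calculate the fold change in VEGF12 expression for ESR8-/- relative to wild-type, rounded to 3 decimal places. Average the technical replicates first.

0.293

Mean Ct: VEGF12 wild-type 30.430; VEGF12 ESR8-/- 32.660; RPL13A wild-type 19.390; RPL13A ESR8-/- 19.850
ΔCt(wild-type) = 30.430 − 19.390 = 11.040
ΔCt(ESR8-/-) = 32.660 − 19.850 = 12.810
ΔΔCt = 12.810 − 11.040 = 1.770
Fold change = 2^(−1.770) = 0.2932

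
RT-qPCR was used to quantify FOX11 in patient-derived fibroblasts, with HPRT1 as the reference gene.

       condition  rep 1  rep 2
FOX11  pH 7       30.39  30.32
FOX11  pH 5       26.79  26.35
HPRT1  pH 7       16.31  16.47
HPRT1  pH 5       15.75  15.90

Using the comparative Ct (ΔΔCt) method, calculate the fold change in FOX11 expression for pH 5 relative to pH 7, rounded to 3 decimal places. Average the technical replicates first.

9.318

Mean Ct: FOX11 pH 7 30.355; FOX11 pH 5 26.570; HPRT1 pH 7 16.390; HPRT1 pH 5 15.825
ΔCt(pH 7) = 30.355 − 16.390 = 13.965
ΔCt(pH 5) = 26.570 − 15.825 = 10.745
ΔΔCt = 10.745 − 13.965 = -3.220
Fold change = 2^(−(-3.220)) = 2^3.220 = 9.3179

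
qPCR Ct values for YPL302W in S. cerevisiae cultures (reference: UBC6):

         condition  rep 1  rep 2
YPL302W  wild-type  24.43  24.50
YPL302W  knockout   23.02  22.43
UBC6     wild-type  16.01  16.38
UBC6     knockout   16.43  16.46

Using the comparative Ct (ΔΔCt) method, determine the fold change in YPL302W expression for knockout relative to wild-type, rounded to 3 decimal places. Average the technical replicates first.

3.972

Mean Ct: YPL302W wild-type 24.465; YPL302W knockout 22.725; UBC6 wild-type 16.195; UBC6 knockout 16.445
ΔCt(wild-type) = 24.465 − 16.195 = 8.270
ΔCt(knockout) = 22.725 − 16.445 = 6.280
ΔΔCt = 6.280 − 8.270 = -1.990
Fold change = 2^(−(-1.990)) = 2^1.990 = 3.9724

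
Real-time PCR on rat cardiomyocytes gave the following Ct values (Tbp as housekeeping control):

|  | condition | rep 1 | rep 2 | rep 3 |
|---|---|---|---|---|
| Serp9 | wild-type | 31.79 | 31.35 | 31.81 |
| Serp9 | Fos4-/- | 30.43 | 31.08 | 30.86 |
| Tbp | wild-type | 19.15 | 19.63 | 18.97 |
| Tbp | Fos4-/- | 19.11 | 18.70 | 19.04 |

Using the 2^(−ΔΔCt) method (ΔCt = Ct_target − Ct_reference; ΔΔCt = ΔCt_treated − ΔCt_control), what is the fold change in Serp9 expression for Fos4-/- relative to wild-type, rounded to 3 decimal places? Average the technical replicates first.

Mean Ct: Serp9 wild-type 31.650; Serp9 Fos4-/- 30.790; Tbp wild-type 19.250; Tbp Fos4-/- 18.950
ΔCt(wild-type) = 31.650 − 19.250 = 12.400
ΔCt(Fos4-/-) = 30.790 − 18.950 = 11.840
ΔΔCt = 11.840 − 12.400 = -0.560
Fold change = 2^(−(-0.560)) = 2^0.560 = 1.4743

1.474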